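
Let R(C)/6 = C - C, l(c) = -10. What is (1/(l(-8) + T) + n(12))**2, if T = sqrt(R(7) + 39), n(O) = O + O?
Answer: 2114155/3721 - 2908*sqrt(39)/3721 ≈ 563.29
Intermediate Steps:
R(C) = 0 (R(C) = 6*(C - C) = 6*0 = 0)
n(O) = 2*O
T = sqrt(39) (T = sqrt(0 + 39) = sqrt(39) ≈ 6.2450)
(1/(l(-8) + T) + n(12))**2 = (1/(-10 + sqrt(39)) + 2*12)**2 = (1/(-10 + sqrt(39)) + 24)**2 = (24 + 1/(-10 + sqrt(39)))**2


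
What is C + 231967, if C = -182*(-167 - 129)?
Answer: 285839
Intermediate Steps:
C = 53872 (C = -182*(-296) = 53872)
C + 231967 = 53872 + 231967 = 285839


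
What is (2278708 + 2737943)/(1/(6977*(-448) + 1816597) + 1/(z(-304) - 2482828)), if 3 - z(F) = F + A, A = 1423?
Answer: -16312787565306098856/3793043 ≈ -4.3007e+12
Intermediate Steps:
z(F) = -1420 - F (z(F) = 3 - (F + 1423) = 3 - (1423 + F) = 3 + (-1423 - F) = -1420 - F)
(2278708 + 2737943)/(1/(6977*(-448) + 1816597) + 1/(z(-304) - 2482828)) = (2278708 + 2737943)/(1/(6977*(-448) + 1816597) + 1/((-1420 - 1*(-304)) - 2482828)) = 5016651/(1/(-3125696 + 1816597) + 1/((-1420 + 304) - 2482828)) = 5016651/(1/(-1309099) + 1/(-1116 - 2482828)) = 5016651/(-1/1309099 + 1/(-2483944)) = 5016651/(-1/1309099 - 1/2483944) = 5016651/(-3793043/3251728606456) = 5016651*(-3251728606456/3793043) = -16312787565306098856/3793043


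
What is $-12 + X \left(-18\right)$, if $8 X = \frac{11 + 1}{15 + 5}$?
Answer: $- \frac{267}{20} \approx -13.35$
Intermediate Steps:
$X = \frac{3}{40}$ ($X = \frac{\left(11 + 1\right) \frac{1}{15 + 5}}{8} = \frac{12 \cdot \frac{1}{20}}{8} = \frac{1}{8} \cdot \frac{3}{5} = \frac{3}{40} \approx 0.075$)
$-12 + X \left(-18\right) = -12 + \frac{3}{40} \left(-18\right) = -12 - \frac{27}{20} = - \frac{267}{20}$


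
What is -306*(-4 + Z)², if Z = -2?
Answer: -11016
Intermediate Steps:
-306*(-4 + Z)² = -306*(-4 - 2)² = -306*(-6)² = -306*36 = -11016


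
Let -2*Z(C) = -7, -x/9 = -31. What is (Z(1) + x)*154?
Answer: 43505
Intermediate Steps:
x = 279 (x = -9*(-31) = 279)
Z(C) = 7/2 (Z(C) = -1/2*(-7) = 7/2)
(Z(1) + x)*154 = (7/2 + 279)*154 = (565/2)*154 = 43505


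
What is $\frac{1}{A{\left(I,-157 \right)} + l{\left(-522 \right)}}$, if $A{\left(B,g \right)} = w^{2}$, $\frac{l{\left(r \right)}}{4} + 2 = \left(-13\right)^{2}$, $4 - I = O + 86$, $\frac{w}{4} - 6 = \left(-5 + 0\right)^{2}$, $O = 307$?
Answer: $\frac{1}{16044} \approx 6.2329 \cdot 10^{-5}$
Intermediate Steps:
$w = 124$ ($w = 24 + 4 \left(-5 + 0\right)^{2} = 24 + 4 \left(-5\right)^{2} = 24 + 4 \cdot 25 = 24 + 100 = 124$)
$I = -389$ ($I = 4 - \left(307 + 86\right) = 4 - 393 = -389$)
$l{\left(r \right)} = 668$ ($l{\left(r \right)} = -8 + 4 \left(-13\right)^{2} = -8 + 4 \cdot 169 = -8 + 676 = 668$)
$A{\left(B,g \right)} = 15376$ ($A{\left(B,g \right)} = 124^{2} = 15376$)
$\frac{1}{A{\left(I,-157 \right)} + l{\left(-522 \right)}} = \frac{1}{15376 + 668} = \frac{1}{16044}$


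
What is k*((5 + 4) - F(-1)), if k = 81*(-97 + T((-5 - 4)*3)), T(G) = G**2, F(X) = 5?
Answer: 204768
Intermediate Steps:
k = 51192 (k = 81*(-97 + ((-5 - 4)*3)**2) = 81*(-97 + (-9*3)**2) = 81*(-97 + (-27)**2) = 81*(-97 + 729) = 81*632 = 51192)
k*((5 + 4) - F(-1)) = 51192*((5 + 4) - 1*5) = 51192*(9 - 5) = 51192*4 = 204768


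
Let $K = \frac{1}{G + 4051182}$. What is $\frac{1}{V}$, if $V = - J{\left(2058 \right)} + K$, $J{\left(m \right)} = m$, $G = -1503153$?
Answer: $- \frac{2548029}{5243843681} \approx -0.00048591$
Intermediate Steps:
$K = \frac{1}{2548029}$ ($K = \frac{1}{-1503153 + 4051182} = \frac{1}{2548029} \approx 3.9246 \cdot 10^{-7}$)
$V = - \frac{5243843681}{2548029}$ ($V = \left(-1\right) 2058 + \frac{1}{2548029} = -2058 + \frac{1}{2548029} = - \frac{5243843681}{2548029} \approx -2058.0$)
$\frac{1}{V} = \frac{1}{- \frac{5243843681}{2548029}} = - \frac{2548029}{5243843681}$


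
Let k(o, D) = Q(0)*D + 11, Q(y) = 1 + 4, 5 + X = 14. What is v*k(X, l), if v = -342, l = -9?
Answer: 11628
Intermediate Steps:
X = 9 (X = -5 + 14 = 9)
Q(y) = 5
k(o, D) = 11 + 5*D (k(o, D) = 5*D + 11 = 11 + 5*D)
v*k(X, l) = -342*(11 + 5*(-9)) = -342*(11 - 45) = -342*(-34) = 11628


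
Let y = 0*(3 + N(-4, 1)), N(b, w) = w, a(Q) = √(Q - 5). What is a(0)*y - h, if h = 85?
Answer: -85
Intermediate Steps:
a(Q) = √(-5 + Q)
y = 0 (y = 0*(3 + 1) = 0*4 = 0)
a(0)*y - h = √(-5 + 0)*0 - 1*85 = √(-5)*0 - 85 = (I*√5)*0 - 85 = 0 - 85 = -85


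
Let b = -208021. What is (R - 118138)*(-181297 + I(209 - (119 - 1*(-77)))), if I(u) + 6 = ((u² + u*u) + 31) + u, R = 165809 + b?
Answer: 29010682350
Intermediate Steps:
R = -42212 (R = 165809 - 208021 = -42212)
I(u) = 25 + u + 2*u² (I(u) = -6 + (((u² + u*u) + 31) + u) = -6 + (((u² + u²) + 31) + u) = -6 + ((2*u² + 31) + u) = -6 + ((31 + 2*u²) + u) = -6 + (31 + u + 2*u²) = 25 + u + 2*u²)
(R - 118138)*(-181297 + I(209 - (119 - 1*(-77)))) = (-42212 - 118138)*(-181297 + (25 + (209 - (119 - 1*(-77))) + 2*(209 - (119 - 1*(-77)))²)) = -160350*(-181297 + (25 + (209 - (119 + 77)) + 2*(209 - (119 + 77))²)) = -160350*(-181297 + (25 + (209 - 1*196) + 2*(209 - 1*196)²)) = -160350*(-181297 + (25 + (209 - 196) + 2*(209 - 196)²)) = -160350*(-181297 + (25 + 13 + 2*13²)) = -160350*(-181297 + (25 + 13 + 2*169)) = -160350*(-181297 + (25 + 13 + 338)) = -160350*(-181297 + 376) = -160350*(-180921) = 29010682350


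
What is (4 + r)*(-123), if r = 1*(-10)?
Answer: 738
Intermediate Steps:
r = -10
(4 + r)*(-123) = (4 - 10)*(-123) = -6*(-123) = 738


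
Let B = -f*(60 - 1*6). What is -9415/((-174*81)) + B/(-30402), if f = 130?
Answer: 7132865/7934922 ≈ 0.89892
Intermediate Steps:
B = -7020 (B = -130*(60 - 1*6) = -130*(60 - 6) = -130*54 = -1*7020 = -7020)
-9415/((-174*81)) + B/(-30402) = -9415/((-174*81)) - 7020/(-30402) = -9415/(-14094) - 7020*(-1/30402) = -9415*(-1/14094) + 130/563 = 9415/14094 + 130/563 = 7132865/7934922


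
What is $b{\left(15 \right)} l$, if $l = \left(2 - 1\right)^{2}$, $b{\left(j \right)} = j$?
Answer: $15$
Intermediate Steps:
$l = 1$ ($l = 1^{2} = 1$)
$b{\left(15 \right)} l = 15 \cdot 1 = 15$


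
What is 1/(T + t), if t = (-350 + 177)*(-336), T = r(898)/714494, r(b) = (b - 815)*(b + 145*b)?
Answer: 357247/20771494598 ≈ 1.7199e-5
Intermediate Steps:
r(b) = 146*b*(-815 + b) (r(b) = (-815 + b)*(146*b) = 146*b*(-815 + b))
T = 5440982/357247 (T = (146*898*(-815 + 898))/714494 = (146*898*83)*(1/714494) = 10881964*(1/714494) = 5440982/357247 ≈ 15.230)
t = 58128 (t = -173*(-336) = 58128)
1/(T + t) = 1/(5440982/357247 + 58128) = 1/(20771494598/357247) = 357247/20771494598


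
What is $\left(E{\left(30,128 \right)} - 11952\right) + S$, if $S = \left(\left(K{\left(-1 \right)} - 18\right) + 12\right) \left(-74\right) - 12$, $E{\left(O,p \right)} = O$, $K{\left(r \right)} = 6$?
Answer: $-11934$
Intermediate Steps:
$S = -12$ ($S = \left(\left(6 - 18\right) + 12\right) \left(-74\right) - 12 = \left(-12 + 12\right) \left(-74\right) - 12 = 0 \left(-74\right) - 12 = 0 - 12 = -12$)
$\left(E{\left(30,128 \right)} - 11952\right) + S = \left(30 - 11952\right) - 12 = -11922 - 12 = -11934$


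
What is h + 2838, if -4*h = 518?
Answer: 5417/2 ≈ 2708.5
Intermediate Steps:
h = -259/2 (h = -1/4*518 = -259/2 ≈ -129.50)
h + 2838 = -259/2 + 2838 = 5417/2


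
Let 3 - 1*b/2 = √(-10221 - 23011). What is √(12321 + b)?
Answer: √(12327 - 8*I*√2077) ≈ 111.04 - 1.642*I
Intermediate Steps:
b = 6 - 8*I*√2077 (b = 6 - 2*√(-10221 - 23011) = 6 - 8*I*√2077 ≈ 6.0 - 364.59*I)
√(12321 + b) = √(12321 + (6 - 8*I*√2077)) = √(12327 - 8*I*√2077)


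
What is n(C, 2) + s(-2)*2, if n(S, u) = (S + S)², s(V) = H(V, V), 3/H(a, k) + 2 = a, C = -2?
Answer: 29/2 ≈ 14.500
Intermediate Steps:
H(a, k) = 3/(-2 + a)
s(V) = 3/(-2 + V)
n(S, u) = 4*S² (n(S, u) = (2*S)² = 4*S²)
n(C, 2) + s(-2)*2 = 4*(-2)² + (3/(-2 - 2))*2 = 4*4 + (3/(-4))*2 = 16 + (3*(-¼))*2 = 16 - ¾*2 = 16 - 3/2 = 29/2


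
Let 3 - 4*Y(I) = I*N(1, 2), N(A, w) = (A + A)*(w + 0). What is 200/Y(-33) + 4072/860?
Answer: 61886/5805 ≈ 10.661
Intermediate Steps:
N(A, w) = 2*A*w (N(A, w) = (2*A)*w = 2*A*w)
Y(I) = ¾ - I (Y(I) = ¾ - I*2*1*2/4 = ¾ - I*4/4 = ¾ - I)
200/Y(-33) + 4072/860 = 200/(¾ - 1*(-33)) + 4072/860 = 200/(¾ + 33) + 4072*(1/860) = 200/(135/4) + 1018/215 = 200*(4/135) + 1018/215 = 160/27 + 1018/215 = 61886/5805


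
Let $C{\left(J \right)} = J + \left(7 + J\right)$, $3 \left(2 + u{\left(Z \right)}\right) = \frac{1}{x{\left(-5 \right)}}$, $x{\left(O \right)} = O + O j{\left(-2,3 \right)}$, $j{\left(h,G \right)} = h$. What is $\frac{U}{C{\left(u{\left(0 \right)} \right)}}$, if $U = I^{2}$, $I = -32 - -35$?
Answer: $\frac{135}{47} \approx 2.8723$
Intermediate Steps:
$x{\left(O \right)} = - O$ ($x{\left(O \right)} = O + O \left(-2\right) = O - 2 O = - O$)
$I = 3$ ($I = -32 + 35 = 3$)
$u{\left(Z \right)} = - \frac{29}{15}$ ($u{\left(Z \right)} = -2 + \frac{1}{3 \left(\left(-1\right) \left(-5\right)\right)} = -2 + \frac{1}{3 \cdot 5} = -2 + \frac{1}{3} \cdot \frac{1}{5} = -2 + \frac{1}{15} = - \frac{29}{15}$)
$C{\left(J \right)} = 7 + 2 J$
$U = 9$ ($U = 3^{2} = 9$)
$\frac{U}{C{\left(u{\left(0 \right)} \right)}} = \frac{9}{7 + 2 \left(- \frac{29}{15}\right)} = \frac{9}{7 - \frac{58}{15}} = \frac{9}{\frac{47}{15}} = 9 \cdot \frac{15}{47} = \frac{135}{47}$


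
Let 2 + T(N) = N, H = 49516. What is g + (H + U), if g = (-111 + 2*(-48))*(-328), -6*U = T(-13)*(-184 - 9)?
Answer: 233859/2 ≈ 1.1693e+5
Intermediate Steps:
T(N) = -2 + N
U = -965/2 (U = -(-2 - 13)*(-184 - 9)/6 = -(-5)*(-193)/2 = -⅙*2895 = -965/2 ≈ -482.50)
g = 67896 (g = (-111 - 96)*(-328) = -207*(-328) = 67896)
g + (H + U) = 67896 + (49516 - 965/2) = 67896 + 98067/2 = 233859/2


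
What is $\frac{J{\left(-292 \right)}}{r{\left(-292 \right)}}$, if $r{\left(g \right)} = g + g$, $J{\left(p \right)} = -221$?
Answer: $\frac{221}{584} \approx 0.37842$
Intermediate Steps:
$r{\left(g \right)} = 2 g$
$\frac{J{\left(-292 \right)}}{r{\left(-292 \right)}} = - \frac{221}{2 \left(-292\right)} = - \frac{221}{-584} = \left(-221\right) \left(- \frac{1}{584}\right) = \frac{221}{584}$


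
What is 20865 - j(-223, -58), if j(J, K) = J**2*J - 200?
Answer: 11110632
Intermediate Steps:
j(J, K) = -200 + J**3 (j(J, K) = J**3 - 200 = -200 + J**3)
20865 - j(-223, -58) = 20865 - (-200 + (-223)**3) = 20865 - (-200 - 11089567) = 20865 - 1*(-11089767) = 20865 + 11089767 = 11110632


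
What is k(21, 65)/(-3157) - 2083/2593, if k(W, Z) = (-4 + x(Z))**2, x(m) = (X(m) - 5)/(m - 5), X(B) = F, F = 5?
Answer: -6617519/8186101 ≈ -0.80838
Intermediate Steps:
X(B) = 5
x(m) = 0 (x(m) = (5 - 5)/(m - 5) = 0/(-5 + m) = 0)
k(W, Z) = 16 (k(W, Z) = (-4 + 0)**2 = (-4)**2 = 16)
k(21, 65)/(-3157) - 2083/2593 = 16/(-3157) - 2083/2593 = 16*(-1/3157) - 2083*1/2593 = -16/3157 - 2083/2593 = -6617519/8186101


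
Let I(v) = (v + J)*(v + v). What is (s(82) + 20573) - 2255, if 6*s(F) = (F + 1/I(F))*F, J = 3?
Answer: 6609147/340 ≈ 19439.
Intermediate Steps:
I(v) = 2*v*(3 + v) (I(v) = (v + 3)*(v + v) = (3 + v)*(2*v) = 2*v*(3 + v))
s(F) = F*(F + 1/(2*F*(3 + F)))/6 (s(F) = ((F + 1/(2*F*(3 + F)))*F)/6 = (F*(F + 1/(2*F*(3 + F))))/6 = F*(F + 1/(2*F*(3 + F)))/6)
(s(82) + 20573) - 2255 = ((1 + 2*82**2*(3 + 82))/(12*(3 + 82)) + 20573) - 2255 = ((1/12)*(1 + 2*6724*85)/85 + 20573) - 2255 = ((1/12)*(1/85)*(1 + 1143080) + 20573) - 2255 = ((1/12)*(1/85)*1143081 + 20573) - 2255 = (381027/340 + 20573) - 2255 = 7375847/340 - 2255 = 6609147/340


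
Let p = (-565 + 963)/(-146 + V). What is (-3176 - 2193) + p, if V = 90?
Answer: -150531/28 ≈ -5376.1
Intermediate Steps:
p = -199/28 (p = (-565 + 963)/(-146 + 90) = 398/(-56) = 398*(-1/56) = -199/28 ≈ -7.1071)
(-3176 - 2193) + p = (-3176 - 2193) - 199/28 = -5369 - 199/28 = -150531/28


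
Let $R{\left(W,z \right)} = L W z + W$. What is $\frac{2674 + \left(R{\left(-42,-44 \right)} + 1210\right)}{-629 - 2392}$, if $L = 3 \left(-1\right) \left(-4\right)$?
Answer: $- \frac{26018}{3021} \approx -8.6124$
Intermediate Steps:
$L = 12$ ($L = \left(-3\right) \left(-4\right) = 12$)
$R{\left(W,z \right)} = W + 12 W z$ ($R{\left(W,z \right)} = 12 W z + W = W + 12 W z$)
$\frac{2674 + \left(R{\left(-42,-44 \right)} + 1210\right)}{-629 - 2392} = \frac{2674 - \left(-1210 + 42 \left(1 + 12 \left(-44\right)\right)\right)}{-629 - 2392} = \frac{2674 - \left(-1210 + 42 \left(1 - 528\right)\right)}{-3021} = \left(2674 + \left(\left(-42\right) \left(-527\right) + 1210\right)\right) \left(- \frac{1}{3021}\right) = \left(2674 + \left(22134 + 1210\right)\right) \left(- \frac{1}{3021}\right) = \left(2674 + 23344\right) \left(- \frac{1}{3021}\right) = 26018 \left(- \frac{1}{3021}\right) = - \frac{26018}{3021}$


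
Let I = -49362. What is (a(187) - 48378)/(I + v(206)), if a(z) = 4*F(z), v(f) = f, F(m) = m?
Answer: 23815/24578 ≈ 0.96896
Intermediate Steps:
a(z) = 4*z
(a(187) - 48378)/(I + v(206)) = (4*187 - 48378)/(-49362 + 206) = (748 - 48378)/(-49156) = -47630*(-1/49156) = 23815/24578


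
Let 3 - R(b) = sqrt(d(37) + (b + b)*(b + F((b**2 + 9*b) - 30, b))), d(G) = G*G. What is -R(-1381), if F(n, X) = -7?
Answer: -3 + 5*sqrt(153401) ≈ 1955.3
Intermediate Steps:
d(G) = G**2
R(b) = 3 - sqrt(1369 + 2*b*(-7 + b)) (R(b) = 3 - sqrt(37**2 + (b + b)*(b - 7)) = 3 - sqrt(1369 + (2*b)*(-7 + b)) = 3 - sqrt(1369 + 2*b*(-7 + b)))
-R(-1381) = -(3 - sqrt(1369 - 14*(-1381) + 2*(-1381)**2)) = -(3 - sqrt(1369 + 19334 + 2*1907161)) = -(3 - sqrt(1369 + 19334 + 3814322)) = -(3 - sqrt(3835025)) = -(3 - 5*sqrt(153401)) = -3 + 5*sqrt(153401)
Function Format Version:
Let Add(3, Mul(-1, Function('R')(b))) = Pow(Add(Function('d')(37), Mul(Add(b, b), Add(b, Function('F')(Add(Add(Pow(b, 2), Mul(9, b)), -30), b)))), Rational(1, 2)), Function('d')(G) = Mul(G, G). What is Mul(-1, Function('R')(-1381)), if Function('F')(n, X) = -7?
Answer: Add(-3, Mul(5, Pow(153401, Rational(1, 2)))) ≈ 1955.3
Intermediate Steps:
Function('d')(G) = Pow(G, 2)
Function('R')(b) = Add(3, Mul(-1, Pow(Add(1369, Mul(2, b, Add(-7, b))), Rational(1, 2)))) (Function('R')(b) = Add(3, Mul(-1, Pow(Add(Pow(37, 2), Mul(Add(b, b), Add(b, -7))), Rational(1, 2)))) = Add(3, Mul(-1, Pow(Add(1369, Mul(Mul(2, b), Add(-7, b))), Rational(1, 2)))) = Add(3, Mul(-1, Pow(Add(1369, Mul(2, b, Add(-7, b))), Rational(1, 2)))))
Mul(-1, Function('R')(-1381)) = Mul(-1, Add(3, Mul(-1, Pow(Add(1369, Mul(-14, -1381), Mul(2, Pow(-1381, 2))), Rational(1, 2))))) = Mul(-1, Add(3, Mul(-1, Pow(Add(1369, 19334, Mul(2, 1907161)), Rational(1, 2))))) = Mul(-1, Add(3, Mul(-1, Pow(Add(1369, 19334, 3814322), Rational(1, 2))))) = Mul(-1, Add(3, Mul(-1, Pow(3835025, Rational(1, 2))))) = Mul(-1, Add(3, Mul(-1, Mul(5, Pow(153401, Rational(1, 2)))))) = Mul(-1, Add(3, Mul(-5, Pow(153401, Rational(1, 2))))) = Add(-3, Mul(5, Pow(153401, Rational(1, 2))))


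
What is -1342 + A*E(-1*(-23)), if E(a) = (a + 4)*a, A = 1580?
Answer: 979838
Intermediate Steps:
E(a) = a*(4 + a) (E(a) = (4 + a)*a = a*(4 + a))
-1342 + A*E(-1*(-23)) = -1342 + 1580*((-1*(-23))*(4 - 1*(-23))) = -1342 + 1580*(23*(4 + 23)) = -1342 + 1580*(23*27) = -1342 + 1580*621 = -1342 + 981180 = 979838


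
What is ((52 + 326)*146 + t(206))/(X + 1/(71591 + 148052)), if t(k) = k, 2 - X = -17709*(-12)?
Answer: -12166904342/46675455357 ≈ -0.26067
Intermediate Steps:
X = -212506 (X = 2 - (-17709)*(-12) = 2 - 1*212508 = 2 - 212508 = -212506)
((52 + 326)*146 + t(206))/(X + 1/(71591 + 148052)) = ((52 + 326)*146 + 206)/(-212506 + 1/(71591 + 148052)) = (378*146 + 206)/(-212506 + 1/219643) = (55188 + 206)/(-212506 + 1/219643) = 55394/(-46675455357/219643) = 55394*(-219643/46675455357) = -12166904342/46675455357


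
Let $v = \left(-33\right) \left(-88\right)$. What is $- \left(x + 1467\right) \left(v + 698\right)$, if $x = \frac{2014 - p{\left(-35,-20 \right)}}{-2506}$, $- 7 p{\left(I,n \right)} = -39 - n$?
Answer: $- \frac{46321783035}{8771} \approx -5.2812 \cdot 10^{6}$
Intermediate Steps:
$p{\left(I,n \right)} = \frac{39}{7} + \frac{n}{7}$ ($p{\left(I,n \right)} = - \frac{-39 - n}{7} = \frac{39}{7} + \frac{n}{7}$)
$x = - \frac{14079}{17542}$ ($x = \frac{2014 - \left(\frac{39}{7} + \frac{1}{7} \left(-20\right)\right)}{-2506} = \left(2014 - \left(\frac{39}{7} - \frac{20}{7}\right)\right) \left(- \frac{1}{2506}\right) = \left(2014 - \frac{19}{7}\right) \left(- \frac{1}{2506}\right) = \frac{14079}{7} \left(- \frac{1}{2506}\right) = - \frac{14079}{17542} \approx -0.80259$)
$v = 2904$
$- \left(x + 1467\right) \left(v + 698\right) = - \left(- \frac{14079}{17542} + 1467\right) \left(2904 + 698\right) = - \frac{25720035 \cdot 3602}{17542} = \left(-1\right) \frac{46321783035}{8771} = - \frac{46321783035}{8771}$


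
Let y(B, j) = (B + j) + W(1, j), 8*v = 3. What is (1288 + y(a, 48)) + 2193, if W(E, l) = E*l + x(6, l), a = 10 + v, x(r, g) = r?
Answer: 28747/8 ≈ 3593.4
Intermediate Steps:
v = 3/8 (v = (⅛)*3 = 3/8 ≈ 0.37500)
a = 83/8 (a = 10 + 3/8 = 83/8 ≈ 10.375)
W(E, l) = 6 + E*l (W(E, l) = E*l + 6 = 6 + E*l)
y(B, j) = 6 + B + 2*j (y(B, j) = (B + j) + (6 + 1*j) = (B + j) + (6 + j) = 6 + B + 2*j)
(1288 + y(a, 48)) + 2193 = (1288 + (6 + 83/8 + 2*48)) + 2193 = (1288 + (6 + 83/8 + 96)) + 2193 = (1288 + 899/8) + 2193 = 11203/8 + 2193 = 28747/8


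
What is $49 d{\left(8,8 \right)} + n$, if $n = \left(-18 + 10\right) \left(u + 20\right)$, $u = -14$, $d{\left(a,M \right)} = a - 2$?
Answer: $246$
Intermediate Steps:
$d{\left(a,M \right)} = -2 + a$
$n = -48$ ($n = \left(-18 + 10\right) \left(-14 + 20\right) = \left(-8\right) 6 = -48$)
$49 d{\left(8,8 \right)} + n = 49 \left(-2 + 8\right) - 48 = 49 \cdot 6 - 48 = 294 - 48 = 246$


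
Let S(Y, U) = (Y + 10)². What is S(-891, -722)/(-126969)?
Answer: -776161/126969 ≈ -6.1130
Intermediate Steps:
S(Y, U) = (10 + Y)²
S(-891, -722)/(-126969) = (10 - 891)²/(-126969) = (-881)²*(-1/126969) = 776161*(-1/126969) = -776161/126969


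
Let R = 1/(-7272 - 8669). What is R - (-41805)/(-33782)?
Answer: -35076173/28343098 ≈ -1.2376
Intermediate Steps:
R = -1/15941 (R = 1/(-15941) = -1/15941 ≈ -6.2731e-5)
R - (-41805)/(-33782) = -1/15941 - (-41805)/(-33782) = -1/15941 - (-41805)*(-1)/33782 = -1/15941 - 1*41805/33782 = -1/15941 - 41805/33782 = -35076173/28343098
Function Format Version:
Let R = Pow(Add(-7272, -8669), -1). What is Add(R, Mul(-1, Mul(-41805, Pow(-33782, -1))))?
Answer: Rational(-35076173, 28343098) ≈ -1.2376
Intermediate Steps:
R = Rational(-1, 15941) (R = Pow(-15941, -1) = Rational(-1, 15941) ≈ -6.2731e-5)
Add(R, Mul(-1, Mul(-41805, Pow(-33782, -1)))) = Add(Rational(-1, 15941), Mul(-1, Mul(-41805, Pow(-33782, -1)))) = Add(Rational(-1, 15941), Mul(-1, Mul(-41805, Rational(-1, 33782)))) = Add(Rational(-1, 15941), Mul(-1, Rational(41805, 33782))) = Add(Rational(-1, 15941), Rational(-41805, 33782)) = Rational(-35076173, 28343098)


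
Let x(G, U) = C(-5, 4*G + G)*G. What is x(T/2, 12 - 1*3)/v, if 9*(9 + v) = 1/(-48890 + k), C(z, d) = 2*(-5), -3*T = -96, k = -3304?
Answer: 15031872/845543 ≈ 17.778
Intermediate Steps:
T = 32 (T = -1/3*(-96) = 32)
C(z, d) = -10
x(G, U) = -10*G
v = -4227715/469746 (v = -9 + 1/(9*(-48890 - 3304)) = -9 + (1/9)/(-52194) = -9 + (1/9)*(-1/52194) = -9 - 1/469746 = -4227715/469746 ≈ -9.0000)
x(T/2, 12 - 1*3)/v = (-320/2)/(-4227715/469746) = -320/2*(-469746/4227715) = -10*16*(-469746/4227715) = -160*(-469746/4227715) = 15031872/845543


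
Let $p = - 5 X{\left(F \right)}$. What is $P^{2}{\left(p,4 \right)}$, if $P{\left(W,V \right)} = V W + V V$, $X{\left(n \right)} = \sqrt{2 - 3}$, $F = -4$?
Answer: $-144 - 640 i \approx -144.0 - 640.0 i$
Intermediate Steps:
$X{\left(n \right)} = i$ ($X{\left(n \right)} = \sqrt{-1} = i$)
$p = - 5 i \approx - 5.0 i$
$P{\left(W,V \right)} = V^{2} + V W$ ($P{\left(W,V \right)} = V W + V^{2} = V^{2} + V W$)
$P^{2}{\left(p,4 \right)} = \left(4 \left(4 - 5 i\right)\right)^{2} = \left(16 - 20 i\right)^{2}$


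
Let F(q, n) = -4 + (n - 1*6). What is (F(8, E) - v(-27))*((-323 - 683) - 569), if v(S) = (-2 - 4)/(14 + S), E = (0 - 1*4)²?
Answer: -113400/13 ≈ -8723.1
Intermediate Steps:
E = 16 (E = (0 - 4)² = (-4)² = 16)
v(S) = -6/(14 + S)
F(q, n) = -10 + n (F(q, n) = -4 + (n - 6) = -4 + (-6 + n) = -10 + n)
(F(8, E) - v(-27))*((-323 - 683) - 569) = ((-10 + 16) - (-6)/(14 - 27))*((-323 - 683) - 569) = (6 - (-6)/(-13))*(-1006 - 569) = (6 - (-6)*(-1)/13)*(-1575) = (6 - 1*6/13)*(-1575) = (6 - 6/13)*(-1575) = (72/13)*(-1575) = -113400/13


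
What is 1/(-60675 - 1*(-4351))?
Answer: -1/56324 ≈ -1.7754e-5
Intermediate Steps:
1/(-60675 - 1*(-4351)) = 1/(-60675 + 4351) = 1/(-56324) = -1/56324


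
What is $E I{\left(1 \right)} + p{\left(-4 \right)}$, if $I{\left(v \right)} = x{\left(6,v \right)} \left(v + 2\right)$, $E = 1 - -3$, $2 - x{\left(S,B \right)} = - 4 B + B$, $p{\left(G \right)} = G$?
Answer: $56$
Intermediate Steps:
$x{\left(S,B \right)} = 2 + 3 B$ ($x{\left(S,B \right)} = 2 - \left(- 4 B + B\right) = 2 - - 3 B = 2 + 3 B$)
$E = 4$ ($E = 1 + 3 = 4$)
$I{\left(v \right)} = \left(2 + v\right) \left(2 + 3 v\right)$ ($I{\left(v \right)} = \left(2 + 3 v\right) \left(v + 2\right) = \left(2 + 3 v\right) \left(2 + v\right) = \left(2 + v\right) \left(2 + 3 v\right)$)
$E I{\left(1 \right)} + p{\left(-4 \right)} = 4 \left(2 + 1\right) \left(2 + 3 \cdot 1\right) - 4 = 4 \cdot 3 \left(2 + 3\right) - 4 = 4 \cdot 3 \cdot 5 - 4 = 4 \cdot 15 - 4 = 60 - 4 = 56$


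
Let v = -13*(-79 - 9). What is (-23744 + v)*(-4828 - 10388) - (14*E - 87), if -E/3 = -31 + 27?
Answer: 343881519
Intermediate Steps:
E = 12 (E = -3*(-31 + 27) = -3*(-4) = 12)
v = 1144 (v = -13*(-88) = 1144)
(-23744 + v)*(-4828 - 10388) - (14*E - 87) = (-23744 + 1144)*(-4828 - 10388) - (14*12 - 87) = -22600*(-15216) - (168 - 87) = 343881600 - 1*81 = 343881600 - 81 = 343881519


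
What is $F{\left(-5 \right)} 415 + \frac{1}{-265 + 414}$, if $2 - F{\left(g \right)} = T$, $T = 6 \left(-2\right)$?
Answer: $\frac{865691}{149} \approx 5810.0$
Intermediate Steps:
$T = -12$
$F{\left(g \right)} = 14$ ($F{\left(g \right)} = 2 - -12 = 2 + 12 = 14$)
$F{\left(-5 \right)} 415 + \frac{1}{-265 + 414} = 14 \cdot 415 + \frac{1}{-265 + 414} = 5810 + \frac{1}{149} = \frac{865691}{149}$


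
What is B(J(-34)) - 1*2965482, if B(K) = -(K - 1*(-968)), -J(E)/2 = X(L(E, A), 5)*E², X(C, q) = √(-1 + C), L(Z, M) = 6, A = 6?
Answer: -2966450 + 2312*√5 ≈ -2.9613e+6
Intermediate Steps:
J(E) = -2*√5*E² (J(E) = -2*√(-1 + 6)*E² = -2*√5*E²)
B(K) = -968 - K (B(K) = -(K + 968) = -(968 + K) = -968 - K)
B(J(-34)) - 1*2965482 = (-968 - (-2)*√5*(-34)²) - 1*2965482 = (-968 - (-2)*√5*1156) - 2965482 = (-968 - (-2312)*√5) - 2965482 = (-968 + 2312*√5) - 2965482 = -2966450 + 2312*√5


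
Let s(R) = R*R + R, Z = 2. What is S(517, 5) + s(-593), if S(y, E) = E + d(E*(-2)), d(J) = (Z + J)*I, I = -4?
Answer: 351093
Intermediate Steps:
d(J) = -8 - 4*J (d(J) = (2 + J)*(-4) = -8 - 4*J)
S(y, E) = -8 + 9*E (S(y, E) = E + (-8 - 4*E*(-2)) = E + (-8 - (-8)*E) = E + (-8 + 8*E) = -8 + 9*E)
s(R) = R + R² (s(R) = R² + R = R + R²)
S(517, 5) + s(-593) = (-8 + 9*5) - 593*(1 - 593) = (-8 + 45) - 593*(-592) = 37 + 351056 = 351093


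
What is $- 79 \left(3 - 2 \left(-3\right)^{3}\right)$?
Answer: $-4503$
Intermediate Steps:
$- 79 \left(3 - 2 \left(-3\right)^{3}\right) = - 79 \left(3 - -54\right) = - 79 \left(3 + 54\right) = \left(-79\right) 57 = -4503$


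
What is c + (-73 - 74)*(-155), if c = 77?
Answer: 22862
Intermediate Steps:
c + (-73 - 74)*(-155) = 77 + (-73 - 74)*(-155) = 77 - 147*(-155) = 77 + 22785 = 22862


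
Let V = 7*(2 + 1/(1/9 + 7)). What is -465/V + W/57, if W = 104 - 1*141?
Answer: -1731803/54663 ≈ -31.681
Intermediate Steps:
W = -37 (W = 104 - 141 = -37)
V = 959/64 (V = 7*(2 + 1/(1*(⅑) + 7)) = 7*(2 + 1/(⅑ + 7)) = 7*(2 + 1/(64/9)) = 7*(2 + 9/64) = 7*(137/64) = 959/64 ≈ 14.984)
-465/V + W/57 = -465/959/64 - 37/57 = -465*64/959 - 37*1/57 = -29760/959 - 37/57 = -1731803/54663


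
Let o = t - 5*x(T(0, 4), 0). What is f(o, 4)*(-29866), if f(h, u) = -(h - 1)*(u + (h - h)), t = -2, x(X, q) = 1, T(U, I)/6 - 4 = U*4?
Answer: -955712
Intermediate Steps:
T(U, I) = 24 + 24*U (T(U, I) = 24 + 6*(U*4) = 24 + 6*(4*U) = 24 + 24*U)
o = -7 (o = -2 - 5*1 = -2 - 5 = -7)
f(h, u) = -u*(-1 + h) (f(h, u) = -(-1 + h)*(u + 0) = -(-1 + h)*u = -u*(-1 + h))
f(o, 4)*(-29866) = (4*(1 - 1*(-7)))*(-29866) = (4*(1 + 7))*(-29866) = (4*8)*(-29866) = 32*(-29866) = -955712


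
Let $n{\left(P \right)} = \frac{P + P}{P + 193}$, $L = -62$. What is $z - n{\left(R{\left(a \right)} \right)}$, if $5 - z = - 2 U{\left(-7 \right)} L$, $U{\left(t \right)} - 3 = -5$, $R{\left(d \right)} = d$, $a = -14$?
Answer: $\frac{45315}{179} \approx 253.16$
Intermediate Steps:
$U{\left(t \right)} = -2$ ($U{\left(t \right)} = 3 - 5 = -2$)
$n{\left(P \right)} = \frac{2 P}{193 + P}$
$z = 253$ ($z = 5 - \left(-2\right) \left(-2\right) \left(-62\right) = 5 - 4 \left(-62\right) = 5 - -248 = 5 + 248 = 253$)
$z - n{\left(R{\left(a \right)} \right)} = 253 - 2 \left(-14\right) \frac{1}{193 - 14} = 253 - 2 \left(-14\right) \frac{1}{179} = 253 - - \frac{28}{179} = 253 + \frac{28}{179} = \frac{45315}{179}$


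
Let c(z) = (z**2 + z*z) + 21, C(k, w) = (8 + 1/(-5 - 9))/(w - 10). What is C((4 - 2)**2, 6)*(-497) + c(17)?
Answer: 12673/8 ≈ 1584.1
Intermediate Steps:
C(k, w) = 111/(14*(-10 + w)) (C(k, w) = (8 + 1/(-14))/(-10 + w) = (8 - 1/14)/(-10 + w) = 111/(14*(-10 + w)))
c(z) = 21 + 2*z**2 (c(z) = (z**2 + z**2) + 21 = 2*z**2 + 21 = 21 + 2*z**2)
C((4 - 2)**2, 6)*(-497) + c(17) = (111/(14*(-10 + 6)))*(-497) + (21 + 2*17**2) = ((111/14)/(-4))*(-497) + (21 + 2*289) = ((111/14)*(-1/4))*(-497) + (21 + 578) = -111/56*(-497) + 599 = 7881/8 + 599 = 12673/8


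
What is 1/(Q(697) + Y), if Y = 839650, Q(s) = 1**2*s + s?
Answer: 1/841044 ≈ 1.1890e-6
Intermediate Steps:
Q(s) = 2*s (Q(s) = 1*s + s = s + s = 2*s)
1/(Q(697) + Y) = 1/(2*697 + 839650) = 1/(1394 + 839650) = 1/841044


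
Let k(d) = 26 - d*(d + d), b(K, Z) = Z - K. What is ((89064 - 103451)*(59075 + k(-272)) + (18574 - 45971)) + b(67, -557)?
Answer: 1278501508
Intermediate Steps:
k(d) = 26 - 2*d² (k(d) = 26 - d*2*d = 26 - 2*d²)
((89064 - 103451)*(59075 + k(-272)) + (18574 - 45971)) + b(67, -557) = ((89064 - 103451)*(59075 + (26 - 2*(-272)²)) + (18574 - 45971)) + (-557 - 1*67) = (-14387*(59075 + (26 - 2*73984)) - 27397) + (-557 - 67) = (-14387*(59075 + (26 - 147968)) - 27397) - 624 = (-14387*(59075 - 147942) - 27397) - 624 = (-14387*(-88867) - 27397) - 624 = (1278529529 - 27397) - 624 = 1278502132 - 624 = 1278501508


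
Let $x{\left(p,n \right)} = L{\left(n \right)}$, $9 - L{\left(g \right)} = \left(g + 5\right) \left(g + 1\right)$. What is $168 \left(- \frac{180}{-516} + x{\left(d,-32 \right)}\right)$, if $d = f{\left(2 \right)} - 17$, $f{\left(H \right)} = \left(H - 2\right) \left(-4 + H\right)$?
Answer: $- \frac{5978952}{43} \approx -1.3905 \cdot 10^{5}$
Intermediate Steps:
$L{\left(g \right)} = 9 - \left(1 + g\right) \left(5 + g\right)$ ($L{\left(g \right)} = 9 - \left(g + 5\right) \left(g + 1\right) = 9 - \left(5 + g\right) \left(1 + g\right) = 9 - \left(1 + g\right) \left(5 + g\right)$)
$f{\left(H \right)} = \left(-4 + H\right) \left(-2 + H\right)$ ($f{\left(H \right)} = \left(-2 + H\right) \left(-4 + H\right) = \left(-4 + H\right) \left(-2 + H\right)$)
$d = -17$ ($d = \left(8 + 2^{2} - 12\right) - 17 = \left(8 + 4 - 12\right) - 17 = 0 - 17 = -17$)
$x{\left(p,n \right)} = 4 - n^{2} - 6 n$
$168 \left(- \frac{180}{-516} + x{\left(d,-32 \right)}\right) = 168 \left(- \frac{180}{-516} - 828\right) = 168 \left(\left(-180\right) \left(- \frac{1}{516}\right) + \left(4 - 1024 + 192\right)\right) = 168 \left(\frac{15}{43} + \left(4 - 1024 + 192\right)\right) = 168 \left(\frac{15}{43} - 828\right) = 168 \left(- \frac{35589}{43}\right) = - \frac{5978952}{43}$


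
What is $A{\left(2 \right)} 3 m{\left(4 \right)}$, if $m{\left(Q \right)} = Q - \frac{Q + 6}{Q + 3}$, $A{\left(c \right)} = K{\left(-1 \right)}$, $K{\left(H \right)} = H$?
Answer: $- \frac{54}{7} \approx -7.7143$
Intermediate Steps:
$A{\left(c \right)} = -1$
$m{\left(Q \right)} = Q - \frac{6 + Q}{3 + Q}$
$A{\left(2 \right)} 3 m{\left(4 \right)} = \left(-1\right) 3 \frac{-6 + 4^{2} + 2 \cdot 4}{3 + 4} = - 3 \frac{-6 + 16 + 8}{7} = - 3 \cdot \frac{1}{7} \cdot 18 = \left(-3\right) \frac{18}{7} = - \frac{54}{7}$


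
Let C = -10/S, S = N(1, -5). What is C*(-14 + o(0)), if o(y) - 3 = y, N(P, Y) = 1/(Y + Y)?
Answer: -1100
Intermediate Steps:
N(P, Y) = 1/(2*Y)
S = -⅒ (S = (½)/(-5) = (½)*(-⅕) = -⅒ ≈ -0.10000)
o(y) = 3 + y
C = 100 (C = -10/(-⅒) = -10*(-10) = 100)
C*(-14 + o(0)) = 100*(-14 + (3 + 0)) = 100*(-14 + 3) = 100*(-11) = -1100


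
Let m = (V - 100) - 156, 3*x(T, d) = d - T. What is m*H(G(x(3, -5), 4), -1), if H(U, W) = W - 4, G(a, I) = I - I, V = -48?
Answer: 1520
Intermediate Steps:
x(T, d) = -T/3 + d/3 (x(T, d) = (d - T)/3 = -T/3 + d/3)
G(a, I) = 0
H(U, W) = -4 + W
m = -304 (m = (-48 - 100) - 156 = -148 - 156 = -304)
m*H(G(x(3, -5), 4), -1) = -304*(-4 - 1) = -304*(-5) = 1520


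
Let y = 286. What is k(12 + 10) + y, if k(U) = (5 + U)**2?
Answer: 1015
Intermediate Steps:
k(12 + 10) + y = (5 + (12 + 10))**2 + 286 = (5 + 22)**2 + 286 = 27**2 + 286 = 729 + 286 = 1015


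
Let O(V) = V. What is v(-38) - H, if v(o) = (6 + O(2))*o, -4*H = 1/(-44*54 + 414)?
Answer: -2385793/7848 ≈ -304.00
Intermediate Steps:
H = 1/7848 (H = -1/(4*(-44*54 + 414)) = -1/(4*(-2376 + 414)) = -1/4/(-1962) = -1/4*(-1/1962) = 1/7848 ≈ 0.00012742)
v(o) = 8*o (v(o) = (6 + 2)*o = 8*o)
v(-38) - H = 8*(-38) - 1*1/7848 = -304 - 1/7848 = -2385793/7848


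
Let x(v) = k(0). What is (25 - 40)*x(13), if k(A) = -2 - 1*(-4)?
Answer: -30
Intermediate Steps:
k(A) = 2 (k(A) = -2 + 4 = 2)
x(v) = 2
(25 - 40)*x(13) = (25 - 40)*2 = -15*2 = -30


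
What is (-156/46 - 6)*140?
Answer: -30240/23 ≈ -1314.8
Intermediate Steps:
(-156/46 - 6)*140 = (-156*1/46 - 6)*140 = (-78/23 - 6)*140 = -216/23*140 = -30240/23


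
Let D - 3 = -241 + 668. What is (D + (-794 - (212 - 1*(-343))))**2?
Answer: 844561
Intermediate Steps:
D = 430 (D = 3 + (-241 + 668) = 3 + 427 = 430)
(D + (-794 - (212 - 1*(-343))))**2 = (430 + (-794 - (212 - 1*(-343))))**2 = (430 + (-794 - (212 + 343)))**2 = (430 + (-794 - 1*555))**2 = (430 + (-794 - 555))**2 = (430 - 1349)**2 = (-919)**2 = 844561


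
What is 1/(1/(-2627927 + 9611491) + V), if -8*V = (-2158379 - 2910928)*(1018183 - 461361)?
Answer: 1745891/616016178498610927 ≈ 2.8342e-12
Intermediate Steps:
V = 1411350831177/4 (V = -(-2158379 - 2910928)*(1018183 - 461361)/8 = -(-5069307)*556822/8 = -⅛*(-2822701662354) = 1411350831177/4 ≈ 3.5284e+11)
1/(1/(-2627927 + 9611491) + V) = 1/(1/(-2627927 + 9611491) + 1411350831177/4) = 1/(1/6983564 + 1411350831177/4) = 1/(616016178498610927/1745891) = 1745891/616016178498610927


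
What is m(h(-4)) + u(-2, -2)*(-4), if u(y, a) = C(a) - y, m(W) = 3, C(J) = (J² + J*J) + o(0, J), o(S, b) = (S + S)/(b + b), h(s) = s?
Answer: -37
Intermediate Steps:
o(S, b) = S/b (o(S, b) = (2*S)/((2*b)) = (2*S)*(1/(2*b)) = S/b)
C(J) = 2*J² (C(J) = (J² + J*J) + 0/J = (J² + J²) + 0 = 2*J² + 0 = 2*J²)
u(y, a) = -y + 2*a² (u(y, a) = 2*a² - y = -y + 2*a²)
m(h(-4)) + u(-2, -2)*(-4) = 3 + (-1*(-2) + 2*(-2)²)*(-4) = 3 + (2 + 2*4)*(-4) = 3 + (2 + 8)*(-4) = 3 + 10*(-4) = 3 - 40 = -37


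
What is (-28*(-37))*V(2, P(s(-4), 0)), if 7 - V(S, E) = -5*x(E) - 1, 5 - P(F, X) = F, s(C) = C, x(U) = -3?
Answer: -7252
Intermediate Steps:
P(F, X) = 5 - F
V(S, E) = -7 (V(S, E) = 7 - (-5*(-3) - 1) = 7 - (15 - 1) = 7 - 1*14 = 7 - 14 = -7)
(-28*(-37))*V(2, P(s(-4), 0)) = -28*(-37)*(-7) = 1036*(-7) = -7252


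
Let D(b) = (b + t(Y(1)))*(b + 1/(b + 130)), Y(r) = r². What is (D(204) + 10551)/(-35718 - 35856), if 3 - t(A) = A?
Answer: -4390064/5976429 ≈ -0.73456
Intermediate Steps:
t(A) = 3 - A
D(b) = (2 + b)*(b + 1/(130 + b)) (D(b) = (b + (3 - 1*1²))*(b + 1/(b + 130)) = (b + (3 - 1*1))*(b + 1/(130 + b)) = (b + (3 - 1))*(b + 1/(130 + b)) = (b + 2)*(b + 1/(130 + b)) = (2 + b)*(b + 1/(130 + b)))
(D(204) + 10551)/(-35718 - 35856) = ((2 + 204³ + 132*204² + 261*204)/(130 + 204) + 10551)/(-35718 - 35856) = ((2 + 8489664 + 132*41616 + 53244)/334 + 10551)/(-71574) = ((2 + 8489664 + 5493312 + 53244)/334 + 10551)*(-1/71574) = ((1/334)*14036222 + 10551)*(-1/71574) = (7018111/167 + 10551)*(-1/71574) = (8780128/167)*(-1/71574) = -4390064/5976429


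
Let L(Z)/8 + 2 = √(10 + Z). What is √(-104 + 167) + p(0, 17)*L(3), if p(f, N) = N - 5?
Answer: -192 + 3*√7 + 96*√13 ≈ 162.07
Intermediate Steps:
p(f, N) = -5 + N
L(Z) = -16 + 8*√(10 + Z)
√(-104 + 167) + p(0, 17)*L(3) = √(-104 + 167) + (-5 + 17)*(-16 + 8*√(10 + 3)) = √63 + 12*(-16 + 8*√13) = 3*√7 + (-192 + 96*√13) = -192 + 3*√7 + 96*√13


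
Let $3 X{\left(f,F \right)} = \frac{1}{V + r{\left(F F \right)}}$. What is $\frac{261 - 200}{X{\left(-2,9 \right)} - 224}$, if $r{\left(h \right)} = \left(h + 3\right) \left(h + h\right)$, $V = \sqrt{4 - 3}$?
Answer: $- \frac{2490447}{9145247} \approx -0.27232$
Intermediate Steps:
$V = 1$ ($V = \sqrt{1} = 1$)
$r{\left(h \right)} = 2 h \left(3 + h\right)$ ($r{\left(h \right)} = \left(3 + h\right) 2 h = 2 h \left(3 + h\right)$)
$X{\left(f,F \right)} = \frac{1}{3 \left(1 + 2 F^{2} \left(3 + F^{2}\right)\right)}$ ($X{\left(f,F \right)} = \frac{1}{3 \left(1 + 2 F F \left(3 + F F\right)\right)} = \frac{1}{3 \left(1 + 2 F^{2} \left(3 + F^{2}\right)\right)}$)
$\frac{261 - 200}{X{\left(-2,9 \right)} - 224} = \frac{261 - 200}{\frac{1}{3 \left(1 + 2 \cdot 9^{2} \left(3 + 9^{2}\right)\right)} - 224} = \frac{61}{\frac{1}{3 \left(1 + 2 \cdot 81 \left(3 + 81\right)\right)} - 224} = \frac{61}{\frac{1}{3 \left(1 + 2 \cdot 81 \cdot 84\right)} - 224} = \frac{61}{\frac{1}{3 \left(1 + 13608\right)} - 224} = \frac{61}{\frac{1}{3 \cdot 13609} - 224} = \frac{61}{\frac{1}{3} \cdot \frac{1}{13609} - 224} = \frac{61}{\frac{1}{40827} - 224} = \frac{61}{- \frac{9145247}{40827}} = 61 \left(- \frac{40827}{9145247}\right) = - \frac{2490447}{9145247}$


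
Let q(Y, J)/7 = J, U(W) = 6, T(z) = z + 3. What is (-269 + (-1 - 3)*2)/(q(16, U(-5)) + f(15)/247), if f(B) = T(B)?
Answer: -68419/10392 ≈ -6.5838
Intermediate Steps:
T(z) = 3 + z
f(B) = 3 + B
q(Y, J) = 7*J
(-269 + (-1 - 3)*2)/(q(16, U(-5)) + f(15)/247) = (-269 + (-1 - 3)*2)/(7*6 + (3 + 15)/247) = (-269 - 4*2)/(42 + 18*(1/247)) = (-269 - 8)/(42 + 18/247) = -277/10392/247 = -277*247/10392 = -68419/10392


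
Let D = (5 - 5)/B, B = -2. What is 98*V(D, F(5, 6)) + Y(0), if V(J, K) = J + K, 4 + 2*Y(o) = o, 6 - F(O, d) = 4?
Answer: 194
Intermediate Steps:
F(O, d) = 2 (F(O, d) = 6 - 1*4 = 6 - 4 = 2)
Y(o) = -2 + o/2
D = 0 (D = (5 - 5)/(-2) = 0*(-½) = 0)
98*V(D, F(5, 6)) + Y(0) = 98*(0 + 2) + (-2 + (½)*0) = 98*2 + (-2 + 0) = 196 - 2 = 194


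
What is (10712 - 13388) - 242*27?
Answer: -9210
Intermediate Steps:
(10712 - 13388) - 242*27 = -2676 - 6534 = -9210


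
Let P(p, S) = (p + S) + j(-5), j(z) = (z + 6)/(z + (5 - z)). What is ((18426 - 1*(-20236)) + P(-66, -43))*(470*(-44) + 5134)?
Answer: -2996740236/5 ≈ -5.9935e+8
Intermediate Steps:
j(z) = 6/5 + z/5 (j(z) = (6 + z)/5 = (6 + z)*(⅕) = 6/5 + z/5)
P(p, S) = ⅕ + S + p (P(p, S) = (p + S) + (6/5 + (⅕)*(-5)) = (S + p) + (6/5 - 1) = (S + p) + ⅕ = ⅕ + S + p)
((18426 - 1*(-20236)) + P(-66, -43))*(470*(-44) + 5134) = ((18426 - 1*(-20236)) + (⅕ - 43 - 66))*(470*(-44) + 5134) = ((18426 + 20236) - 544/5)*(-20680 + 5134) = (38662 - 544/5)*(-15546) = (192766/5)*(-15546) = -2996740236/5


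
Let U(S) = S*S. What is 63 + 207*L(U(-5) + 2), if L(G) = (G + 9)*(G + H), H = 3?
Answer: 223623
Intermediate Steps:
U(S) = S²
L(G) = (3 + G)*(9 + G) (L(G) = (G + 9)*(G + 3) = (9 + G)*(3 + G) = (3 + G)*(9 + G))
63 + 207*L(U(-5) + 2) = 63 + 207*(27 + ((-5)² + 2)² + 12*((-5)² + 2)) = 63 + 207*(27 + (25 + 2)² + 12*(25 + 2)) = 63 + 207*(27 + 27² + 12*27) = 63 + 207*(27 + 729 + 324) = 63 + 207*1080 = 63 + 223560 = 223623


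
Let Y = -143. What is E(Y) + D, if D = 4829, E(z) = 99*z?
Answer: -9328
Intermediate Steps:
E(Y) + D = 99*(-143) + 4829 = -14157 + 4829 = -9328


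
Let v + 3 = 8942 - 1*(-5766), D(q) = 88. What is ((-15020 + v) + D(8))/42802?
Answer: -227/42802 ≈ -0.0053035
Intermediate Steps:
v = 14705 (v = -3 + (8942 - 1*(-5766)) = -3 + (8942 + 5766) = -3 + 14708 = 14705)
((-15020 + v) + D(8))/42802 = ((-15020 + 14705) + 88)/42802 = (-315 + 88)*(1/42802) = -227*1/42802 = -227/42802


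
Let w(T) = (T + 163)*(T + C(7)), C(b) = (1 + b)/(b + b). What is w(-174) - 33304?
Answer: -219774/7 ≈ -31396.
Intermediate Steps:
C(b) = (1 + b)/(2*b) (C(b) = (1 + b)/((2*b)) = (1 + b)*(1/(2*b)) = (1 + b)/(2*b))
w(T) = (163 + T)*(4/7 + T) (w(T) = (T + 163)*(T + (½)*(1 + 7)/7) = (163 + T)*(T + (½)*(⅐)*8) = (163 + T)*(T + 4/7) = (163 + T)*(4/7 + T))
w(-174) - 33304 = (652/7 + (-174)² + (1145/7)*(-174)) - 33304 = (652/7 + 30276 - 199230/7) - 33304 = 13354/7 - 33304 = -219774/7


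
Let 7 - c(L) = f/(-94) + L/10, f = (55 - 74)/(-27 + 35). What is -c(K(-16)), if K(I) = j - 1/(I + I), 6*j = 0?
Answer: -104853/15040 ≈ -6.9716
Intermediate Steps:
j = 0 (j = (1/6)*0 = 0)
f = -19/8 ≈ -2.3750
K(I) = -1/(2*I) (K(I) = 0 - 1/(I + I) = 0 - 1/(2*I) = -1/(2*I))
c(L) = 5245/752 - L/10 (c(L) = 7 - (-19/8/(-94) + L/10) = 7 - (-19/8*(-1/94) + L*(1/10)) = 7 - (19/752 + L/10) = 7 + (-19/752 - L/10) = 5245/752 - L/10)
-c(K(-16)) = -(5245/752 - (-1)/(20*(-16))) = -(5245/752 - (-1)*(-1)/(20*16)) = -(5245/752 - 1/10*1/32) = -(5245/752 - 1/320) = -1*104853/15040 = -104853/15040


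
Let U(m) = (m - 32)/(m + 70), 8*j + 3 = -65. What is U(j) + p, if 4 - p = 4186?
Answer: -171489/41 ≈ -4182.7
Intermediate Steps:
j = -17/2 (j = -3/8 + (1/8)*(-65) = -3/8 - 65/8 = -17/2 ≈ -8.5000)
p = -4182 (p = 4 - 1*4186 = 4 - 4186 = -4182)
U(m) = (-32 + m)/(70 + m)
U(j) + p = (-32 - 17/2)/(70 - 17/2) - 4182 = -81/2/(123/2) - 4182 = (2/123)*(-81/2) - 4182 = -27/41 - 4182 = -171489/41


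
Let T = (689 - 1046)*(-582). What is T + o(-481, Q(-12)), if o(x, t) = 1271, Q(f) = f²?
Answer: 209045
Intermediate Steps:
T = 207774 (T = -357*(-582) = 207774)
T + o(-481, Q(-12)) = 207774 + 1271 = 209045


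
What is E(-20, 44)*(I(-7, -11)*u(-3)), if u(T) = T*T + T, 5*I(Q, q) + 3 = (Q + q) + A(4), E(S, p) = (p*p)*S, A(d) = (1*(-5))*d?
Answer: 1905024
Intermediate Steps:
A(d) = -5*d
E(S, p) = S*p² (E(S, p) = p²*S = S*p²)
I(Q, q) = -23/5 + Q/5 + q/5 (I(Q, q) = -⅗ + ((Q + q) - 5*4)/5 = -⅗ + ((Q + q) - 20)/5 = -⅗ + (-20 + Q + q)/5 = -⅗ + (-4 + Q/5 + q/5) = -23/5 + Q/5 + q/5)
u(T) = T + T² (u(T) = T² + T = T + T²)
E(-20, 44)*(I(-7, -11)*u(-3)) = (-20*44²)*((-23/5 + (⅕)*(-7) + (⅕)*(-11))*(-3*(1 - 3))) = (-20*1936)*((-23/5 - 7/5 - 11/5)*(-3*(-2))) = -(-317504)*6 = -38720*(-246/5) = 1905024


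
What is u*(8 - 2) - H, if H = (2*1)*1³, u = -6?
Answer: -38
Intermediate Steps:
H = 2 (H = 2*1 = 2)
u*(8 - 2) - H = -6*(8 - 2) - 1*2 = -6*6 - 2 = -36 - 2 = -38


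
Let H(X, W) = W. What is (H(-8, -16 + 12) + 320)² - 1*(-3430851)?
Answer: 3530707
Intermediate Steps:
(H(-8, -16 + 12) + 320)² - 1*(-3430851) = ((-16 + 12) + 320)² - 1*(-3430851) = (-4 + 320)² + 3430851 = 316² + 3430851 = 99856 + 3430851 = 3530707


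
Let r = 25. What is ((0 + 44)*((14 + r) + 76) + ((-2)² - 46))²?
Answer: 25180324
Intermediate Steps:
((0 + 44)*((14 + r) + 76) + ((-2)² - 46))² = ((0 + 44)*((14 + 25) + 76) + ((-2)² - 46))² = (44*(39 + 76) + (4 - 46))² = (44*115 - 42)² = (5060 - 42)² = 5018² = 25180324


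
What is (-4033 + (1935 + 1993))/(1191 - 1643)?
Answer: 105/452 ≈ 0.23230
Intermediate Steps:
(-4033 + (1935 + 1993))/(1191 - 1643) = (-4033 + 3928)/(-452) = -105*(-1/452) = 105/452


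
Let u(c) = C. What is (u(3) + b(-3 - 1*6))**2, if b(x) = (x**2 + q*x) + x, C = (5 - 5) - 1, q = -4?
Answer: 11449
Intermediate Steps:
C = -1 (C = 0 - 1 = -1)
u(c) = -1
b(x) = x**2 - 3*x (b(x) = (x**2 - 4*x) + x = x**2 - 3*x)
(u(3) + b(-3 - 1*6))**2 = (-1 + (-3 - 1*6)*(-3 + (-3 - 1*6)))**2 = (-1 + (-3 - 6)*(-3 + (-3 - 6)))**2 = (-1 - 9*(-3 - 9))**2 = (-1 - 9*(-12))**2 = (-1 + 108)**2 = 107**2 = 11449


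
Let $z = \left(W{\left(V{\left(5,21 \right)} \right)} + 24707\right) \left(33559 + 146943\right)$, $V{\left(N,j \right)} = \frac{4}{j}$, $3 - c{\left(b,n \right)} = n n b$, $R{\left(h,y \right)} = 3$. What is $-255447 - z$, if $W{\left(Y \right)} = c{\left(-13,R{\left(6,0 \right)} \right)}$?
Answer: $-4481578601$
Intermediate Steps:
$c{\left(b,n \right)} = 3 - b n^{2}$ ($c{\left(b,n \right)} = 3 - n n b = 3 - n^{2} b = 3 - b n^{2}$)
$W{\left(Y \right)} = 120$ ($W{\left(Y \right)} = 3 - - 13 \cdot 3^{2} = 3 - \left(-13\right) 9 = 3 + 117 = 120$)
$z = 4481323154$ ($z = \left(120 + 24707\right) \left(33559 + 146943\right) = 24827 \cdot 180502 = 4481323154$)
$-255447 - z = -255447 - 4481323154 = -4481578601$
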